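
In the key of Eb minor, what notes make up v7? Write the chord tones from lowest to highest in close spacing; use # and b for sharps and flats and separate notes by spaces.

The numeral's case and figure indicate a minor seventh chord. In Eb minor its root, the dominant, is Bb.
Stacking thirds from Bb gives Bb-Db-F-Ab.

Bb Db F Ab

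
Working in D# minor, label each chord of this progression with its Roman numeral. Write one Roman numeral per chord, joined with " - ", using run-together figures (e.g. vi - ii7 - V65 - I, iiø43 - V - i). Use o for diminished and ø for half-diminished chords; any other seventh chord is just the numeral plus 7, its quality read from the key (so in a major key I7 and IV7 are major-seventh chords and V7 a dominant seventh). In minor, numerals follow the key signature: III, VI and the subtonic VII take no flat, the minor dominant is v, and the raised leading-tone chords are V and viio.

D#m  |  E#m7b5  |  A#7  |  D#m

i - iiø7 - V7 - i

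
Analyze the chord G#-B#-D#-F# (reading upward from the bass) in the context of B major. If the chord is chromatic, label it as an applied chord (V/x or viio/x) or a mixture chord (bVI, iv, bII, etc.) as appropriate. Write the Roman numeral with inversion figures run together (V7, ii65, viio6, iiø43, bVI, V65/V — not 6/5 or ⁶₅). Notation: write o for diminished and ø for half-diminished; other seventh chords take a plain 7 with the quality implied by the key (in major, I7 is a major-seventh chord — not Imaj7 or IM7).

Stacked in thirds the chord is G#-B#-D#-F#: a dominant seventh chord on G#.
G# is not a diatonic chord root with this quality in B major, but it lies a perfect fifth above C# (ii), so the chord functions as an applied dominant of ii.

V7/ii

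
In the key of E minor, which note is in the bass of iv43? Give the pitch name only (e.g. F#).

E

iv in E minor has root A; the chord is A-C-E-G.
The figure 43 means second inversion — the fifth is in the bass.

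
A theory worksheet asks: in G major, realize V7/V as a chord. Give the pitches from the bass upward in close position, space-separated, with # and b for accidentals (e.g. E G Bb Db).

The slash means an applied dominant: we want the dominant of V. In G major, V is D major, and its dominant is built on A.
Building a dominant seventh chord on A gives A-C#-E-G.

A C# E G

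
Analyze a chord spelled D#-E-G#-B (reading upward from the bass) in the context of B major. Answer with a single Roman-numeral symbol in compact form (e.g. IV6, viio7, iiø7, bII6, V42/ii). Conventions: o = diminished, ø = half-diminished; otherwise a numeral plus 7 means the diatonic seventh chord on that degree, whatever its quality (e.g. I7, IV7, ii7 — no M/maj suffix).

IV42

Stacked in thirds the chord is E-G#-B-D#: a major seventh chord on E.
E is scale degree 4 in B major, and a major seventh chord on that degree is written IV7.
With D# in the bass the chord is in third inversion, so the figured bass is 42.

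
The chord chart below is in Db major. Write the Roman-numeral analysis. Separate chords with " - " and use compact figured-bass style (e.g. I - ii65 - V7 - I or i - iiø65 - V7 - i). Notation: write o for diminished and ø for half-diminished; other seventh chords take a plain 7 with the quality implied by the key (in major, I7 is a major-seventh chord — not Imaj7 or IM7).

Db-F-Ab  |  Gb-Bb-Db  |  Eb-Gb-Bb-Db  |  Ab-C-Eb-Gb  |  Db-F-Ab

Db-F-Ab: root Db is the tonic; major triad there is I.
Gb-Bb-Db: root Gb is the subdominant; major triad there is IV.
Eb-Gb-Bb-Db: minor seventh chord on Eb = scale degree 2 → ii7.
Ab-C-Eb-Gb: root Ab is the dominant; dominant seventh chord there is V7.
Db-F-Ab: root Db is the tonic; major triad there is I.

I - IV - ii7 - V7 - I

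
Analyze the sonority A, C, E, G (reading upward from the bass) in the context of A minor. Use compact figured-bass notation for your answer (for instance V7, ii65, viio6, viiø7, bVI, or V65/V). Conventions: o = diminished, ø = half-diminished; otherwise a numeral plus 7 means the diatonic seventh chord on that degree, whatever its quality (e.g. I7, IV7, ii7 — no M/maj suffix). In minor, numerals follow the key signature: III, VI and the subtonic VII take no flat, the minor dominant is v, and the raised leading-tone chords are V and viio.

Stacked in thirds the chord is A-C-E-G: a minor seventh chord on A.
In A minor, A is the tonic; the diatonic minor seventh chord there is i7.

i7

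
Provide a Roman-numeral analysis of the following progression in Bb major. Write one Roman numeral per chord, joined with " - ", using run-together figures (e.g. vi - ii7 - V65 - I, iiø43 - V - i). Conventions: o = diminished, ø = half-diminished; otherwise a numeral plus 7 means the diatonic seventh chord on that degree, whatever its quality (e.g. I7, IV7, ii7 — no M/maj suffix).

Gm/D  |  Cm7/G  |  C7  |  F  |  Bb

vi64 - ii43 - V7/V - V - I

Gm/D: root G is the submediant; minor triad there is vi64.
Cm7/G has root C, degree 2 in Bb major, so ii43.
C7 is the secondary dominant of V (dominant seventh chord on C): V7/V.
F: major triad on F = scale degree 5 → V.
Bb: root Bb is the tonic; major triad there is I.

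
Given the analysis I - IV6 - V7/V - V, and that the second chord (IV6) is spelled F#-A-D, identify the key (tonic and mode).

A major

The anchor chord is a major triad on D, labeled IV6.
Counting down 3 scale steps from D places the tonic on A; a major triad on degree 4 is diatonic only in major.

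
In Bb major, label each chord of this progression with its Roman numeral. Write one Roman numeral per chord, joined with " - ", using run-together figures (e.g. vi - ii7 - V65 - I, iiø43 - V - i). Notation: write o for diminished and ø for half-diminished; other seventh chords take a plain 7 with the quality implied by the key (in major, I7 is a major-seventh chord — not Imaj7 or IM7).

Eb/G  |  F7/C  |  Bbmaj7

Eb/G: major triad on Eb = scale degree 4 → IV6.
F7/C has root F, degree 5 in Bb major, so V43.
Bbmaj7 has root Bb, degree 1 in Bb major, so I7.

IV6 - V43 - I7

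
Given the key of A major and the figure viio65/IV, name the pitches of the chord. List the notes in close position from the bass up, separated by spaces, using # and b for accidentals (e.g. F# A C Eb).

E G Bb C#

The slash marks an applied leading-tone chord: viio of IV. In A major, IV is D, so the leading tone to it is C#, a half step below.
Building a fully diminished seventh chord on C# gives C#-E-G-Bb.
The figured bass 65 indicates first inversion, placing the third (E) in the bass: E-G-Bb-C#.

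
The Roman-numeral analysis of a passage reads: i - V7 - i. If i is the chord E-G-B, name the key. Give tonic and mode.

i is given as E-G-B — a minor triad with root E.
If E is scale degree 1 and the mode makes that degree carry a minor triad, the tonic is E and the mode is minor.

E minor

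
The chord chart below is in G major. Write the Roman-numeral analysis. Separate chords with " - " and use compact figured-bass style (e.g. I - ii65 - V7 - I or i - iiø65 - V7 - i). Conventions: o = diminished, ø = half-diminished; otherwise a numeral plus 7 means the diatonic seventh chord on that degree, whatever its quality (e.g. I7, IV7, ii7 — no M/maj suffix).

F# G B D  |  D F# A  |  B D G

F#-G-B-D: major seventh chord on G = scale degree 1 → I42.
D-F#-A has root D, degree 5 in G major, so V.
B-D-G has root G, degree 1 in G major, so I6.

I42 - V - I6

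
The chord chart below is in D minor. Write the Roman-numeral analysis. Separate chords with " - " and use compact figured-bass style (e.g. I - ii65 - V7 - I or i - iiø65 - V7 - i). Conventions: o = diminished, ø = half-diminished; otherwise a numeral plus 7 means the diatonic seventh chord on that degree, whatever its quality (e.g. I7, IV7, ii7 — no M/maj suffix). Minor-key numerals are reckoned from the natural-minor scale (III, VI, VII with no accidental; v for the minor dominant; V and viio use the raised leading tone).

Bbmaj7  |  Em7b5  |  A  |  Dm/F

VI7 - iiø7 - V - i6

Bbmaj7: root Bb is the submediant; major seventh chord there is VI7.
Em7b5 has root E, degree 2 in D minor, so iiø7.
A: root A is the dominant; major triad there is V.
Dm/F: minor triad on D = scale degree 1 → i6.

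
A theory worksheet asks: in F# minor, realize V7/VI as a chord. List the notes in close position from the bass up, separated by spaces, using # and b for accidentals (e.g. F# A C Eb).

A C# E G

The slash means an applied dominant: we want the dominant of VI. In F# minor, VI is D major, and its dominant is built on A.
Building a dominant seventh chord on A gives A-C#-E-G.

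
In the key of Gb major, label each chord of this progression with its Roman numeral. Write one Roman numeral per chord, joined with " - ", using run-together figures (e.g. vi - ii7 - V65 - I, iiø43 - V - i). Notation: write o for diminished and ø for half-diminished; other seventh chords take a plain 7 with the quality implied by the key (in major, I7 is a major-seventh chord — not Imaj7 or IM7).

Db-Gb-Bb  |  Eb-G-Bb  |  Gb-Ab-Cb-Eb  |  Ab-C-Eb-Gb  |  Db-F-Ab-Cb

Db-Gb-Bb: root Gb is the tonic; major triad there is I64.
Eb-G-Bb: a major triad on Eb, the applied dominant of ii → V/ii.
Gb-Ab-Cb-Eb: minor seventh chord on Ab = scale degree 2 → ii42.
Ab-C-Eb-Gb is the secondary dominant of V (dominant seventh chord on Ab): V7/V.
Db-F-Ab-Cb has root Db, degree 5 in Gb major, so V7.

I64 - V/ii - ii42 - V7/V - V7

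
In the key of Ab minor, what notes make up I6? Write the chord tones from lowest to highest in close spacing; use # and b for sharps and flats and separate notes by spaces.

Scale degree 1 in Ab minor is Ab; here the chord built on it is altered to a major triad. I6 is the major tonic (Picardy third), borrowed from the parallel major.
So the chord is Ab-C-Eb, a major triad.
The figured bass 6 indicates first inversion, placing the third (C) in the bass: C-Eb-Ab.

C Eb Ab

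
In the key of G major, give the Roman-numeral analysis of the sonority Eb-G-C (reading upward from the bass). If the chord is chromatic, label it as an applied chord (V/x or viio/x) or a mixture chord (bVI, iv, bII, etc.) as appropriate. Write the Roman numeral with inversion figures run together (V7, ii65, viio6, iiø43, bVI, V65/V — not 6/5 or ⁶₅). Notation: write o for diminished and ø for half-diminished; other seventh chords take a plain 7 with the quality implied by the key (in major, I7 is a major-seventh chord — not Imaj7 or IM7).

iv6

Stacked in thirds the chord is C-Eb-G: a minor triad on C.
C is the fourth degree of G major. This is the minor subdominant, borrowed from the parallel minor.
With Eb in the bass the chord is in first inversion, so the figured bass is 6.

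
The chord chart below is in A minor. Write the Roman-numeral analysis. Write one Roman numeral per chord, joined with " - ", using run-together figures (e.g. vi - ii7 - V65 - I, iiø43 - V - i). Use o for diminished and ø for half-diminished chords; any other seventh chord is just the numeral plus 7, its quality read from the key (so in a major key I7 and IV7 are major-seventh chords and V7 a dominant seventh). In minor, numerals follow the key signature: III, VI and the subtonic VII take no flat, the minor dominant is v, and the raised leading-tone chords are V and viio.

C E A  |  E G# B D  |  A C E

C-E-A: root A is the tonic; minor triad there is i6.
E-G#-B-D has root E, degree 5 in A minor, so V7.
A-C-E: minor triad on A = scale degree 1 → i.

i6 - V7 - i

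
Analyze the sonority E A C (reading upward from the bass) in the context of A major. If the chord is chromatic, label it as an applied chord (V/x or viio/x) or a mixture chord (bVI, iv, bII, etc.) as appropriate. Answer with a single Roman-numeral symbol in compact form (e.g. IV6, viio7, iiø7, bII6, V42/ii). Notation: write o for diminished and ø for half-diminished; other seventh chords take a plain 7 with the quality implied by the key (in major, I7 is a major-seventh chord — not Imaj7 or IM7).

The pitches A-C-E form a minor triad rooted on A.
A is the first degree of A major. This is the minor tonic, borrowed from the parallel minor.
With E in the bass the chord is in second inversion, so the figured bass is 64.

i64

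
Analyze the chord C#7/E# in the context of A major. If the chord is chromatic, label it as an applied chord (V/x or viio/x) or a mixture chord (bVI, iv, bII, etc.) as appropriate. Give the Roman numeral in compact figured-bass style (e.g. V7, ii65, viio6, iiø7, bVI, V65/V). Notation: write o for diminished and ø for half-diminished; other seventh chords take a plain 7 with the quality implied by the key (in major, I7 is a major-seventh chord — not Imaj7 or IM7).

The pitches C#-E#-G#-B form a dominant seventh chord rooted on C#.
C# is not a diatonic chord root with this quality in A major, but it lies a perfect fifth above F# (vi), so the chord functions as an applied dominant of vi.
With E# in the bass the chord is in first inversion, so the figured bass is 65.

V65/vi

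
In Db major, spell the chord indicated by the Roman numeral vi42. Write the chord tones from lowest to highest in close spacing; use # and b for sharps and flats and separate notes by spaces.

Ab Bb Db F

In Db major, the sixth degree is Bb, and the diatonic chord built there is a minor seventh chord.
Stacking thirds from Bb gives Bb-Db-F-Ab.
With the 42 figure the chord is in third inversion; from the bass Ab upward in close position it reads Ab-Bb-Db-F.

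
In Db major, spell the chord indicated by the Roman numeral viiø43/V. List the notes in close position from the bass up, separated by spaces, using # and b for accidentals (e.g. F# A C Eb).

Db F G Bb

The slash marks an applied leading-tone chord: viio of V. In Db major, V is Ab, so the leading tone to it is G, a half step below.
Building a half-diminished seventh chord on G gives G-Bb-Db-F.
The figured bass 43 indicates second inversion, placing the fifth (Db) in the bass: Db-F-G-Bb.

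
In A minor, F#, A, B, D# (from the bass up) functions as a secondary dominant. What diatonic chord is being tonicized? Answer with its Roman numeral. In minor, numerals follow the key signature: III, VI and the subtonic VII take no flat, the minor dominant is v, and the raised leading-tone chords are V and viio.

V

The chord is a dominant seventh chord on B.
A dominant resolves down a perfect fifth: B → E. In A minor, E is scale degree 5, i.e. V.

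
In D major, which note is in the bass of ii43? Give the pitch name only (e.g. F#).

B

ii in D major has root E; the chord is E-G-B-D.
The figure 43 means second inversion — the fifth is in the bass.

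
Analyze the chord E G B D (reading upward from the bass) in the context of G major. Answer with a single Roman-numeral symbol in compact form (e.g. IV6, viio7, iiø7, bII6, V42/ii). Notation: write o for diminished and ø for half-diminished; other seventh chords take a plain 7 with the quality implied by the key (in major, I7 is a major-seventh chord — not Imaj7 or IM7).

The pitches E-G-B-D form a minor seventh chord rooted on E.
E is scale degree 6 in G major, and a minor seventh chord on that degree is written vi7.

vi7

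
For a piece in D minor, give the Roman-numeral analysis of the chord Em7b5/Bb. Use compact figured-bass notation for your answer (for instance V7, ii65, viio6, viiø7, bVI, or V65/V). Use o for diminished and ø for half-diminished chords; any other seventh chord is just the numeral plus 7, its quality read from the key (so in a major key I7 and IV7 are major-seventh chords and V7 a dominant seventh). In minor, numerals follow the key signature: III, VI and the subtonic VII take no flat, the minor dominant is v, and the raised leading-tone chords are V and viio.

The pitches E-G-Bb-D form a half-diminished seventh chord rooted on E.
In D minor, E is the supertonic; the diatonic half-diminished seventh chord there is iiø7.
With Bb in the bass the chord is in second inversion, so the figured bass is 43.

iiø43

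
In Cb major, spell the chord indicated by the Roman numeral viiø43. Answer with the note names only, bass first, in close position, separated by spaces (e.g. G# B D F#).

Fb Ab Bb Db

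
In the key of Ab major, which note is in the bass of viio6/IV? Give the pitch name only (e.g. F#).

The applied chord viio6/IV is rooted on C: C-Eb-Gb.
The figure 6 means first inversion — the third is in the bass.

Eb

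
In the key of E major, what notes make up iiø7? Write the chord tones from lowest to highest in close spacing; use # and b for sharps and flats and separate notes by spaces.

iiø7 is the half-diminished supertonic seventh, borrowed from the parallel minor. In E major that root is F#.
So the chord is F#-A-C-E.

F# A C E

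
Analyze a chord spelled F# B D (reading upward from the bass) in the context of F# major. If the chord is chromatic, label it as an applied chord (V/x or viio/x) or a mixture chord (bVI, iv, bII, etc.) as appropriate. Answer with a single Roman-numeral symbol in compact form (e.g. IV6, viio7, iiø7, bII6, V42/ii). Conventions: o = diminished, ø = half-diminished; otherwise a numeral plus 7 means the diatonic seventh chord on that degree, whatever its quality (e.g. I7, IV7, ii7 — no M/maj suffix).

Stacked in thirds the chord is B-D-F#: a minor triad on B.
B is the fourth degree of F# major. This is the minor subdominant, borrowed from the parallel minor.
With F# in the bass the chord is in second inversion, so the figured bass is 64.

iv64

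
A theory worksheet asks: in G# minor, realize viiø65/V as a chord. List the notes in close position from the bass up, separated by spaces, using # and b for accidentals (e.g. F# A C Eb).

E# G# B# C##

viiø65/V is a secondary leading-tone chord. The target V is D# in G# minor; the applied chord is rooted a semitone below, on C##.
Building a half-diminished seventh chord on C## gives C##-E#-G#-B#.
With the 65 figure the chord is in first inversion; from the bass E# upward in close position it reads E#-G#-B#-C##.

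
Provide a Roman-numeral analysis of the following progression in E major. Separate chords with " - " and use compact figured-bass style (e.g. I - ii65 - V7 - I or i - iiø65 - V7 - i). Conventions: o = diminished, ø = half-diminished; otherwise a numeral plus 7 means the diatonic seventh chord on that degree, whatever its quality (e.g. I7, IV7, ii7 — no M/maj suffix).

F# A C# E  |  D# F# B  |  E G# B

ii7 - V6 - I

F#-A-C#-E: root F# is the supertonic; minor seventh chord there is ii7.
D#-F#-B: major triad on B = scale degree 5 → V6.
E-G#-B has root E, degree 1 in E major, so I.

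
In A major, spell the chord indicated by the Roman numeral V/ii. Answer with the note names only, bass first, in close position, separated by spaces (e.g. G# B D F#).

F# A# C#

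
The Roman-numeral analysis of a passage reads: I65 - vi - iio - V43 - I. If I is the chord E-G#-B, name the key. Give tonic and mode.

The anchor chord is a major triad on E, labeled I.
If E is scale degree 1 and the mode makes that degree carry a major triad, the tonic is E and the mode is major.

E major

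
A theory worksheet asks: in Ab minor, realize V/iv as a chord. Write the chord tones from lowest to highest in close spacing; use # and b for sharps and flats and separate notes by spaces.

V/iv is a secondary dominant — the dominant triad of iv. iv in Ab minor is Db, so the applied chord's root is Ab, a perfect fifth above.
Building a major triad on Ab gives Ab-C-Eb.

Ab C Eb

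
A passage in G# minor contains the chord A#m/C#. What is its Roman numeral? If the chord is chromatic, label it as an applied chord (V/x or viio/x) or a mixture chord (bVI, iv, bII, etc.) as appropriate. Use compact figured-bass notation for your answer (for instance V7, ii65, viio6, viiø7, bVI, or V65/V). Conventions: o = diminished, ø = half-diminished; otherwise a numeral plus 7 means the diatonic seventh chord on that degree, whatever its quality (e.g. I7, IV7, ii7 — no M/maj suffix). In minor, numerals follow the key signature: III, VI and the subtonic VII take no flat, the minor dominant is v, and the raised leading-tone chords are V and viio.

Stacked in thirds the chord is A#-C#-E#: a minor triad on A#.
A# is the second degree of G# minor. This is the minor supertonic, borrowed from the parallel major (the Dorian ii).
With C# in the bass the chord is in first inversion, so the figured bass is 6.

ii6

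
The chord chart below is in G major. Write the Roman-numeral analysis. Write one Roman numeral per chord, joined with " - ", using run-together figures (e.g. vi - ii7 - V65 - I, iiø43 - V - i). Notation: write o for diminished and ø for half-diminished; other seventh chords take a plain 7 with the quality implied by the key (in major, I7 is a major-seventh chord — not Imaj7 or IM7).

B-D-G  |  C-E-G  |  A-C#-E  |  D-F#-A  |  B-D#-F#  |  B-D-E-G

B-D-G: major triad on G = scale degree 1 → I6.
C-E-G has root C, degree 4 in G major, so IV.
A-C#-E: chromatic; A is V of V, so V/V.
D-F#-A: major triad on D = scale degree 5 → V.
B-D#-F# is the secondary dominant of vi (major triad on B): V/vi.
B-D-E-G: minor seventh chord on E = scale degree 6 → vi43.

I6 - IV - V/V - V - V/vi - vi43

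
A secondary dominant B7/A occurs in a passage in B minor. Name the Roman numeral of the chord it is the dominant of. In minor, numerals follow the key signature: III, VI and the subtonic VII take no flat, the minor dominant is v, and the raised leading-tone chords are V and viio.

The chord is a dominant seventh chord on B.
A dominant resolves down a perfect fifth: B → E. In B minor, E is scale degree 4, i.e. iv.

iv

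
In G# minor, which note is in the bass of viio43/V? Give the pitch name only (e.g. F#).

G#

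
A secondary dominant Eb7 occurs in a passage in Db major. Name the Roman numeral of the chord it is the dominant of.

The chord is a dominant seventh chord on Eb.
A dominant resolves down a perfect fifth: Eb → Ab. In Db major, Ab is scale degree 5, i.e. V.

V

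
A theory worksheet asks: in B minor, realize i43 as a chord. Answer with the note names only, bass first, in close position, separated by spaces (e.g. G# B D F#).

The numeral's case and figure indicate a minor seventh chord. In B minor its root, scale degree 1, is B.
That chord is spelled B-D-F#-A.
With the 43 figure the chord is in second inversion; from the bass F# upward in close position it reads F#-A-B-D.

F# A B D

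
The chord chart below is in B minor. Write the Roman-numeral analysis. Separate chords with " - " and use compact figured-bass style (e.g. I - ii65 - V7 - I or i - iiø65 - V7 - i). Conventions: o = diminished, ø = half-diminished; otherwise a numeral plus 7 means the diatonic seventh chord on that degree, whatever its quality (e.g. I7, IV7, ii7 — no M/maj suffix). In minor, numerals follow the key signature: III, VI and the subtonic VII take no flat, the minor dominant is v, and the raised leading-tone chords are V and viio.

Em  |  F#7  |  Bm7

iv - V7 - i7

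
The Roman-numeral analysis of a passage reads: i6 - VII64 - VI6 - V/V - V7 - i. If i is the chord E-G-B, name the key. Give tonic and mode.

i is given as E-G-B — a minor triad with root E.
If E is scale degree 1 and the mode makes that degree carry a minor triad, the tonic is E and the mode is minor.

E minor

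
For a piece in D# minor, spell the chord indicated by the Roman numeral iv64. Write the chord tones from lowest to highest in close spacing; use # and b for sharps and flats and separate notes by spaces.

In D# minor, scale degree 4 is G#, and the diatonic chord built there is a minor triad.
That chord is spelled G#-B-D#.
The figured bass 64 indicates second inversion, placing the fifth (D#) in the bass: D#-G#-B.

D# G# B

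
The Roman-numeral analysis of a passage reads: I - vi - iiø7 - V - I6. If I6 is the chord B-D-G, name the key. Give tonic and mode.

G major

I6 is given as B-D-G — a major triad with root G.
If G is scale degree 1 and the mode makes that degree carry a major triad, the tonic is G and the mode is major.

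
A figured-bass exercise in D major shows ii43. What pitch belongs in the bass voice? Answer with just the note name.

B

ii in D major has root E; the chord is E-G-B-D.
The figure 43 means second inversion — the fifth is in the bass.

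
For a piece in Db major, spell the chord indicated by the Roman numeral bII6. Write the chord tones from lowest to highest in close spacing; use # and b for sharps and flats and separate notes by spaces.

bII6 is the Neapolitan sixth — a major triad on the lowered second degree, here in its customary first inversion. In Db major that root is Ebb.
So the chord is Ebb-Gb-Bbb.
The figured bass 6 indicates first inversion, placing the third (Gb) in the bass: Gb-Bbb-Ebb.

Gb Bbb Ebb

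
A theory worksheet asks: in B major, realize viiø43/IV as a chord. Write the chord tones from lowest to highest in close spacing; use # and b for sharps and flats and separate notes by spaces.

The slash marks an applied leading-tone chord: viio of IV. In B major, IV is E, so the leading tone to it is D#, a half step below.
Building a half-diminished seventh chord on D# gives D#-F#-A-C#.
With the 43 figure the chord is in second inversion; from the bass A upward in close position it reads A-C#-D#-F#.

A C# D# F#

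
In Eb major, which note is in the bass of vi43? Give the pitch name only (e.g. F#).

G

vi in Eb major has root C; the chord is C-Eb-G-Bb.
The figure 43 means second inversion — the fifth is in the bass.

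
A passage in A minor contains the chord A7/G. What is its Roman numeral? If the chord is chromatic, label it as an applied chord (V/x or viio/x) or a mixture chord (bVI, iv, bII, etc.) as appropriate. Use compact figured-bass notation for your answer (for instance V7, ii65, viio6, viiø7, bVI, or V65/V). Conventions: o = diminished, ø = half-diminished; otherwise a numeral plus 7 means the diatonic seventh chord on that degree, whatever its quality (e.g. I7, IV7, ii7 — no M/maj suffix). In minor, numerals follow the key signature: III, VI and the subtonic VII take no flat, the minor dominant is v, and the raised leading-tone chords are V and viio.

Stacked in thirds the chord is A-C#-E-G: a dominant seventh chord on A.
A is not a diatonic chord root with this quality in A minor, but it lies a perfect fifth above D (iv), so the chord functions as an applied dominant of iv.
With G in the bass the chord is in third inversion, so the figured bass is 42.

V42/iv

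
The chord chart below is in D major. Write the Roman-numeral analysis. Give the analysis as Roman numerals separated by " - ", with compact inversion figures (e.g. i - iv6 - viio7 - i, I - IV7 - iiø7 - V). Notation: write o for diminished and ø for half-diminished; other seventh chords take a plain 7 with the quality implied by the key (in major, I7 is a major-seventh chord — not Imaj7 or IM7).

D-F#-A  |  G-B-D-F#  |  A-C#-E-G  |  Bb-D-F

I - IV7 - V7 - bVI

D-F#-A has root D, degree 1 in D major, so I.
G-B-D-F# has root G, degree 4 in D major, so IV7.
A-C#-E-G: root A is the dominant; dominant seventh chord there is V7.
Bb-D-F is non-diatonic — bVI, a mixture chord from D minor.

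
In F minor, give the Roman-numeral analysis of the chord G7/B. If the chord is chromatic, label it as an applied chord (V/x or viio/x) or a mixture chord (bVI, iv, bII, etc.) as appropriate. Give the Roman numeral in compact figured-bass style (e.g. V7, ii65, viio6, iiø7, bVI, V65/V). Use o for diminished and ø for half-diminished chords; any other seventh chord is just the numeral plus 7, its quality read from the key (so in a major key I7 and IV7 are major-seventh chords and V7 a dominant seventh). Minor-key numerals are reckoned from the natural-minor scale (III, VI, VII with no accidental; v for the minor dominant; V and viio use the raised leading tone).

V65/V

The pitches G-B-D-F form a dominant seventh chord rooted on G.
G is not a diatonic chord root with this quality in F minor, but it lies a perfect fifth above C (V), so the chord functions as an applied dominant of V.
With B in the bass the chord is in first inversion, so the figured bass is 65.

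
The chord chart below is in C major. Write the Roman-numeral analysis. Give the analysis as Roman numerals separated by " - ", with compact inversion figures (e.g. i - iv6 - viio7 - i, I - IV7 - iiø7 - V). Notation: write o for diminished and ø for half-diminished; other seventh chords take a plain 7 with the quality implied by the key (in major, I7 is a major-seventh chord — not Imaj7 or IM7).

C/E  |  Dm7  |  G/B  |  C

C/E: root C is the tonic; major triad there is I6.
Dm7: minor seventh chord on D = scale degree 2 → ii7.
G/B: major triad on G = scale degree 5 → V6.
C: major triad on C = scale degree 1 → I.

I6 - ii7 - V6 - I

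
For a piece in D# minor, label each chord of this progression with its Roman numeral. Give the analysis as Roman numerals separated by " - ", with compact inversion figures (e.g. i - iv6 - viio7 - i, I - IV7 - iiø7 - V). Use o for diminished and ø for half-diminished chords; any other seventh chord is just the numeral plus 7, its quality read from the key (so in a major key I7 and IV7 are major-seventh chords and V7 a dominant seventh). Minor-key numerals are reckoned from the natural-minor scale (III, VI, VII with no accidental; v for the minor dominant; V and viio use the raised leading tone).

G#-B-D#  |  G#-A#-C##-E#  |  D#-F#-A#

iv - V42 - i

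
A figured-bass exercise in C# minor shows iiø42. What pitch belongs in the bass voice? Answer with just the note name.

C#

iiø in C# minor has root D#; the chord is D#-F#-A-C#.
The figure 42 means third inversion — the seventh is in the bass.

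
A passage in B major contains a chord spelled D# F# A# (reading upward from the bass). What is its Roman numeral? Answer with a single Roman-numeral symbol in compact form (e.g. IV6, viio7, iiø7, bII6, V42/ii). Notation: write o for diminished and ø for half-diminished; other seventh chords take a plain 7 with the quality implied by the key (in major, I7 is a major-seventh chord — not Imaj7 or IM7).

iii

Stacked in thirds the chord is D#-F#-A#: a minor triad on D#.
In B major, D# is the mediant; the diatonic minor triad there is iii.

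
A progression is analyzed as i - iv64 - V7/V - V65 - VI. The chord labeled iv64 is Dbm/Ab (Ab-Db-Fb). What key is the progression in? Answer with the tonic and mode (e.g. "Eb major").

Ab minor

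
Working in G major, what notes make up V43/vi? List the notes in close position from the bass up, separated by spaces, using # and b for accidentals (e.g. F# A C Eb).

F# A B D#

The slash means an applied dominant: we want the dominant of vi. In G major, vi is E minor, and its dominant is built on B.
Building a dominant seventh chord on B gives B-D#-F#-A.
With the 43 figure the chord is in second inversion; from the bass F# upward in close position it reads F#-A-B-D#.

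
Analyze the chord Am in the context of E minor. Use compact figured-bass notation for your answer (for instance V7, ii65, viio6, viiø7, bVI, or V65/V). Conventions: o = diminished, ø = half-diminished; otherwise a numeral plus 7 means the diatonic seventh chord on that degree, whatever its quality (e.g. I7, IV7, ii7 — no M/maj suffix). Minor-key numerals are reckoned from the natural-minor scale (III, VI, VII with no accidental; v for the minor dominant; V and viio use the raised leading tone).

iv

The pitches A-C-E form a minor triad rooted on A.
In E minor, A is the subdominant; the diatonic minor triad there is iv.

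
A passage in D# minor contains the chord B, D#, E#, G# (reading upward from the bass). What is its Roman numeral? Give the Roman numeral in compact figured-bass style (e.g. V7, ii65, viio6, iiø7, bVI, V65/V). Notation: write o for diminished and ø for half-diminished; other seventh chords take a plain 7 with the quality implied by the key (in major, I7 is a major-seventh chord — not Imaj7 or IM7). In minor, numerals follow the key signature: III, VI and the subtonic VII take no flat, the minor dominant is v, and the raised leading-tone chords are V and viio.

iiø43

Stacked in thirds the chord is E#-G#-B-D#: a half-diminished seventh chord on E#.
E# is scale degree 2 in D# minor, and a half-diminished seventh chord on that degree is written iiø7.
With B in the bass the chord is in second inversion, so the figured bass is 43.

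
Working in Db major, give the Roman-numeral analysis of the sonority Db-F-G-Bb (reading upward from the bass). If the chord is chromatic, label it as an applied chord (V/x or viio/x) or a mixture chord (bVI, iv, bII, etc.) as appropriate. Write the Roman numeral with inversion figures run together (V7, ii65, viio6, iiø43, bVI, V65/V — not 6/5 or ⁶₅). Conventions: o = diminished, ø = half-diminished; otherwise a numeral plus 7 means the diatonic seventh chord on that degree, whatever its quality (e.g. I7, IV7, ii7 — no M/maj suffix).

Stacked in thirds the chord is G-Bb-Db-F: a half-diminished seventh chord on G.
G sits a half step below Ab (V in Db major); a diminished chord there is the applied leading-tone chord of V.
With Db in the bass the chord is in second inversion, so the figured bass is 43.

viiø43/V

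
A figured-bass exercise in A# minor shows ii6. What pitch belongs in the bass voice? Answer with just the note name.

D#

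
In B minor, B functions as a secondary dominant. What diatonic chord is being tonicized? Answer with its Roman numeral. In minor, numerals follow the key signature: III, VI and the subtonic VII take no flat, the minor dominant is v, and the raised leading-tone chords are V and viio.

iv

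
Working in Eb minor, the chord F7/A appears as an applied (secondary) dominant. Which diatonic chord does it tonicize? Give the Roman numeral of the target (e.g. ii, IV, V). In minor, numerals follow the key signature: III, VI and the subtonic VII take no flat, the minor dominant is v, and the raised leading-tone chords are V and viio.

V

The chord is a dominant seventh chord on F.
A dominant resolves down a perfect fifth: F → Bb. In Eb minor, Bb is scale degree 5, i.e. V.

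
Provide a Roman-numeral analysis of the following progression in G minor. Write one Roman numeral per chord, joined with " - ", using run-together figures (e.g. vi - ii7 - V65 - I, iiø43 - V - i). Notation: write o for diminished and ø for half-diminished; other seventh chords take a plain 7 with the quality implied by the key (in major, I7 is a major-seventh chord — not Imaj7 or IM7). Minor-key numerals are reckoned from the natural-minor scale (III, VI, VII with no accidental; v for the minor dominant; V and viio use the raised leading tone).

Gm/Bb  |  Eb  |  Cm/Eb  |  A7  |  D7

Gm/Bb has root G, degree 1 in G minor, so i6.
Eb has root Eb, degree 6 in G minor, so VI.
Cm/Eb: root C is the subdominant; minor triad there is iv6.
A7: chromatic; A is V of V, so V7/V.
D7: dominant seventh chord on D = scale degree 5 → V7.

i6 - VI - iv6 - V7/V - V7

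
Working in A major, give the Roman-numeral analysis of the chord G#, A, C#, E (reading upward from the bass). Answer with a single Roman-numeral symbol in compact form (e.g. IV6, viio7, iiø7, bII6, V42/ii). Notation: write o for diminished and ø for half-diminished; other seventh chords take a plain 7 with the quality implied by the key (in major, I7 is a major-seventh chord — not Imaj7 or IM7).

The pitches A-C#-E-G# form a major seventh chord rooted on A.
A is scale degree 1 in A major, and a major seventh chord on that degree is written I7.
With G# in the bass the chord is in third inversion, so the figured bass is 42.

I42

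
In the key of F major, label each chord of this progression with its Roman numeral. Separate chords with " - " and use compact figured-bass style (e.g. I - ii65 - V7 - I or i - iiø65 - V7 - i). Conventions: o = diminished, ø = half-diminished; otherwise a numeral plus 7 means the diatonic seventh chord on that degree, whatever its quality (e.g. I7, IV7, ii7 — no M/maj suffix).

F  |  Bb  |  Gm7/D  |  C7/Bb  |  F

I - IV - ii43 - V42 - I

F: major triad on F = scale degree 1 → I.
Bb: major triad on Bb = scale degree 4 → IV.
Gm7/D: root G is the supertonic; minor seventh chord there is ii43.
C7/Bb: dominant seventh chord on C = scale degree 5 → V42.
F: major triad on F = scale degree 1 → I.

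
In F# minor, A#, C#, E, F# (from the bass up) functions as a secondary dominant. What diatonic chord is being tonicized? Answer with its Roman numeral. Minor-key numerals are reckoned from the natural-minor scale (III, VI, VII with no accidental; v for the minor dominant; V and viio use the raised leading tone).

iv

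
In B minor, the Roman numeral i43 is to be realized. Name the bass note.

i in B minor has root B; the chord is B-D-F#-A.
The figure 43 means second inversion — the fifth is in the bass.

F#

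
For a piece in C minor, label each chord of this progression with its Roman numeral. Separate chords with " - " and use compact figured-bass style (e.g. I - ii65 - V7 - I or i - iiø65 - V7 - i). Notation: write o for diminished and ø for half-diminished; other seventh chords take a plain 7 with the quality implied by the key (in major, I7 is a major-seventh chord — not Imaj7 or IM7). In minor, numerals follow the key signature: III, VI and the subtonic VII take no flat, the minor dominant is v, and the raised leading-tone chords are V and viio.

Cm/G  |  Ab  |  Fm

i64 - VI - iv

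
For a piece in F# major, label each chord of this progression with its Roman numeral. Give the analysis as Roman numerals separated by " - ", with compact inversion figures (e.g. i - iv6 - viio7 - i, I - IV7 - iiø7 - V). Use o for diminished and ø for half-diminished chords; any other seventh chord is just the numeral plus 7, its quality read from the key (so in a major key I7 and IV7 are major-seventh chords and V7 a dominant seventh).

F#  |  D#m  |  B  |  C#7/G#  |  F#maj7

I - vi - IV - V43 - I7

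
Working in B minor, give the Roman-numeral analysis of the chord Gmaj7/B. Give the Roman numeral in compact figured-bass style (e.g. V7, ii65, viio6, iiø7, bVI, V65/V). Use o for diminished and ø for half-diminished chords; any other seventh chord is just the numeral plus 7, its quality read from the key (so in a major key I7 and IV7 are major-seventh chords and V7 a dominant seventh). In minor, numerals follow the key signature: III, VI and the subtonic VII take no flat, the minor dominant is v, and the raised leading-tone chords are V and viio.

VI65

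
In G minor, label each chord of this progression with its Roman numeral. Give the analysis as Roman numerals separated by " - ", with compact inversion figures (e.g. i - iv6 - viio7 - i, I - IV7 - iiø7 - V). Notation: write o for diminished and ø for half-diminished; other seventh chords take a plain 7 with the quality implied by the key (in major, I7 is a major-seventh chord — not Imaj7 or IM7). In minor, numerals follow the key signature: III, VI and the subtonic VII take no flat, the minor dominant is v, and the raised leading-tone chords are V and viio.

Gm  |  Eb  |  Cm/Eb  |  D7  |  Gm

i - VI - iv6 - V7 - i

Gm: minor triad on G = scale degree 1 → i.
Eb: major triad on Eb = scale degree 6 → VI.
Cm/Eb: minor triad on C = scale degree 4 → iv6.
D7 has root D, degree 5 in G minor, so V7.
Gm has root G, degree 1 in G minor, so i.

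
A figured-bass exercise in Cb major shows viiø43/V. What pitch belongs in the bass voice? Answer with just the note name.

Cb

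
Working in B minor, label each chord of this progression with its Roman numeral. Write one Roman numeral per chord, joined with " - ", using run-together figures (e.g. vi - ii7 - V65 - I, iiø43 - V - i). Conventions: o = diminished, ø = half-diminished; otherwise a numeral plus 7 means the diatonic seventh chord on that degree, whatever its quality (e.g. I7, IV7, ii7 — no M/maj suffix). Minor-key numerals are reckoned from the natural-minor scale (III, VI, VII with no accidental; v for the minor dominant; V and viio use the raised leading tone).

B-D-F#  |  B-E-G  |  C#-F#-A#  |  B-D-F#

B-D-F# has root B, degree 1 in B minor, so i.
B-E-G has root E, degree 4 in B minor, so iv64.
C#-F#-A#: major triad on F# = scale degree 5 → V64.
B-D-F#: minor triad on B = scale degree 1 → i.

i - iv64 - V64 - i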